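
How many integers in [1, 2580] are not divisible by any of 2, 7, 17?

|div by 2|=1290, |div by 7|=368, |div by 17|=151.
|div by 2&7|=184, |div by 2&17|=75, |div by 7&17|=21, |div by all|=10.
By inclusion-exclusion, divisible by at least one: 1290+368+151-184-75-21+10 = 1539.
Not divisible by any: 2580 - 1539.

Final answer: 1041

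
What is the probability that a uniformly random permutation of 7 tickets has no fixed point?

D(n) = (n-1)(D(n-1) + D(n-2)), D(0)=1, D(1)=0.
Building up: D(2)=1, D(3)=2, D(4)=9, D(5)=44, D(6)=265, D(7)=1854.
Total arrangements: 7! = 5040.
Probability = D(7)/7! = 103/280.

Final answer: D(7)/7! = 1854/5040 = 0.367857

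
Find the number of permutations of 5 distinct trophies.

The number of ways to arrange 5 distinct objects is 5!.

Final answer: 5! = 120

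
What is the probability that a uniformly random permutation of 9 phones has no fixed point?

Derangements satisfy D(n) = (n-1)(D(n-1) + D(n-2)), starting from D(0)=1, D(1)=0.
Building up: D(2)=1, D(3)=2, D(4)=9, D(5)=44, D(6)=265, D(7)=1854, D(8)=14833, D(9)=133496.
Total arrangements: 9! = 362880.
Probability = D(9)/9! = 16687/45360.

Final answer: D(9)/9! = 133496/362880 = 0.367879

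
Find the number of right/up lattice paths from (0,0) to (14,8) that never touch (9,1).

Total paths to (14,8): C(22,8) = 319770.
Paths through (9,1): C(10,1) x C(12,7) = 7920.
Avoiding (9,1): 319770 - 7920.

Final answer: 311850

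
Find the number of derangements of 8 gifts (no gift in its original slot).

Use the recurrence D(n) = (n-1)(D(n-1) + D(n-2)) with D(0)=1, D(1)=0.
D(2) = 1 x (0 + 1) = 1
D(3) = 2 x (1 + 0) = 2
D(4) = 3 x (2 + 1) = 9
D(5) = 4 x (9 + 2) = 44
D(6) = 5 x (44 + 9) = 265
D(7) = 6 x (265 + 44) = 1854
D(8) = 7 x (D(7) + D(6)) = 7 x (1854 + 265)

Final answer: D(8) = 14833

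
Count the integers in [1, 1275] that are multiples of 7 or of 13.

Multiples of 7: 182. Multiples of 13: 98. Of both (lcm=91): 14.
By inclusion-exclusion: 182 + 98 - 14.

Final answer: 266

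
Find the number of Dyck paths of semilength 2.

Total monotonic paths to (2,2): C(4,2) = 6.
Paths that cross above y=x (reflection bijection): C(4,3) = 4.
Valid Dyck paths: 6 - 4.
(Check: C(4,2) - C(4,3) = C(4,2)/3, the Catalan number C_{2}.)

Final answer: C_{2} = 2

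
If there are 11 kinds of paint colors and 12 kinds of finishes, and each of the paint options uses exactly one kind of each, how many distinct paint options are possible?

By the multiplication principle: 11 x 12.

Final answer: 132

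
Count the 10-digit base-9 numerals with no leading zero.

These are the integers in [9^9, 9^10), so the count is 9^10 - 9^9 = 8 x 9^9.

Final answer: 3099363912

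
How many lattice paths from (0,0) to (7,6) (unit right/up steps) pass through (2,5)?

Paths (0,0)->(2,5): C(7,5) = 21.
Paths (2,5)->(7,6): C(6,1) = 6.
By multiplication principle: 21 x 6.

Final answer: 126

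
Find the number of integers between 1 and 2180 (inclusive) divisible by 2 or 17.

Multiples of 2: 1090. Multiples of 17: 128. Of both (lcm=34): 64.
By inclusion-exclusion: 1090 + 128 - 64.

Final answer: 1154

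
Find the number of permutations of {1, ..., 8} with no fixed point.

Derangements satisfy D(n) = (n-1)(D(n-1) + D(n-2)), starting from D(0)=1, D(1)=0.
D(2) = 1 x (0 + 1) = 1
D(3) = 2 x (1 + 0) = 2
D(4) = 3 x (2 + 1) = 9
D(5) = 4 x (9 + 2) = 44
D(6) = 5 x (44 + 9) = 265
D(7) = 6 x (265 + 44) = 1854
D(8) = 7 x (D(7) + D(6)) = 7 x (1854 + 265)

Final answer: D(8) = 14833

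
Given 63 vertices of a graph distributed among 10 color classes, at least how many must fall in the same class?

By pigeonhole with 63 objects and 10 categories: ceiling(63/10).

Final answer: 7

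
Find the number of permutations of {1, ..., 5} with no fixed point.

Derangements satisfy D(n) = (n-1)(D(n-1) + D(n-2)), starting from D(0)=1, D(1)=0.
D(2) = 1 x (0 + 1) = 1
D(3) = 2 x (1 + 0) = 2
D(4) = 3 x (2 + 1) = 9
D(5) = 4 x (D(4) + D(3)) = 4 x (9 + 2)

Final answer: D(5) = 44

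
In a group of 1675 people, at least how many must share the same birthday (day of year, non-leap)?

There are 365 possible values for birthday (day of year, non-leap). With 1675 people and 365 categories, by pigeonhole: ceiling(1675/365).

Final answer: 5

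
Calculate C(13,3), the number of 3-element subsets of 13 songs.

C(13,3) = 13!/(3! x (13-3)!).

Final answer: C(13,3) = 286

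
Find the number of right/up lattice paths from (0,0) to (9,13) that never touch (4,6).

Total paths to (9,13): C(22,13) = 497420.
Paths through (4,6): C(10,6) x C(12,7) = 166320.
Avoiding (4,6): 497420 - 166320.

Final answer: 331100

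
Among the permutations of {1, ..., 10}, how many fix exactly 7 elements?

Choose which 7 elements are fixed: C(10,7) = 120.
Derange the remaining 3 using D(j) = (j-1)(D(j-1) + D(j-2)), D(0)=1, D(1)=0: D(2)=1, D(3)=2.
Total: 120 x 2.

Final answer: C(10,7) D(3) = 240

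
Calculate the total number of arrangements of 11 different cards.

The number of ways to arrange 11 distinct objects is 11!.

Final answer: 11! = 39916800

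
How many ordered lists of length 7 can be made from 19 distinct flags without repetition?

P(19,7) = 19!/(19-7)! = 19!/12!.

Final answer: P(19,7) = 253955520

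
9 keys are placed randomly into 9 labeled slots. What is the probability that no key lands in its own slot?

D(n) = (n-1)(D(n-1) + D(n-2)), D(0)=1, D(1)=0.
Building up: D(2)=1, D(3)=2, D(4)=9, D(5)=44, D(6)=265, D(7)=1854, D(8)=14833, D(9)=133496.
Total arrangements: 9! = 362880.
Probability = D(9)/9! = 16687/45360.

Final answer: D(9)/9! = 133496/362880 = 0.367879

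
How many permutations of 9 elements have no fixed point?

D(n) = (n-1)(D(n-1) + D(n-2)), D(0)=1, D(1)=0.
D(2) = 1 x (0 + 1) = 1
D(3) = 2 x (1 + 0) = 2
D(4) = 3 x (2 + 1) = 9
D(5) = 4 x (9 + 2) = 44
D(6) = 5 x (44 + 9) = 265
D(7) = 6 x (265 + 44) = 1854
D(8) = 7 x (1854 + 265) = 14833
D(9) = 8 x (D(8) + D(7)) = 8 x (14833 + 1854)

Final answer: D(9) = 133496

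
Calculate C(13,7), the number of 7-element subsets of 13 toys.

C(13,7) = 13!/(7! x (13-7)!).

Final answer: C(13,7) = 1716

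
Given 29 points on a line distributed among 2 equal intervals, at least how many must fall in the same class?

By pigeonhole with 29 objects and 2 categories: ceiling(29/2).

Final answer: 15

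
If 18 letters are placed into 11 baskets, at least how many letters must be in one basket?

By the pigeonhole principle: ceiling(18/11).

Final answer: 2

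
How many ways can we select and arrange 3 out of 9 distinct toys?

P(9,3) = 9!/(9-3)! = 9!/6!.

Final answer: P(9,3) = 504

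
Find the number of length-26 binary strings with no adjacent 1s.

Classify by the final bit: ...0 gives a(n-1) strings, ...01 gives a(n-2) strings. Thus a(n) = a(n-1) + a(n-2) with a(1)=2, a(2)=3.
Iterating the recurrence: a(1)=2, a(2)=3, a(3)=5, a(4)=8, a(5)=13, a(6)=21, a(7)=34, a(8)=55, a(9)=89, a(10)=144, a(11)=233, a(12)=377, a(13)=610, a(14)=987, a(15)=1597, a(16)=2584, a(17)=4181, a(18)=6765, a(19)=10946, a(20)=17711, a(21)=28657, a(22)=46368, a(23)=75025, a(24)=121393, a(25)=196418, a(26)=317811.

Final answer: 317811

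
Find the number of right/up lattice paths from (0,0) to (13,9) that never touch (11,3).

Total paths to (13,9): C(22,9) = 497420.
Paths through (11,3): C(14,3) x C(8,6) = 10192.
Avoiding (11,3): 497420 - 10192.

Final answer: 487228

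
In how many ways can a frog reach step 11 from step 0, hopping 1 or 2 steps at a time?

Condition on the final move: it is a 1-step (f(n-1) ways to get there) or a 2-step (f(n-2) ways), so f(n) = f(n-1) + f(n-2), with f(1)=1, f(2)=2.
Iterating the recurrence: f(1)=1, f(2)=2, f(3)=3, f(4)=5, f(5)=8, f(6)=13, f(7)=21, f(8)=34, f(9)=55, f(10)=89, f(11)=144.

Final answer: 144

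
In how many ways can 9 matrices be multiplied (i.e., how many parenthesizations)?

The structures are counted by the Catalan number C_n. Here n = 9 - 1 = 8.
C_n = C(2n,n) - C(2n,n+1), so C_{8} = C(16,8) - C(16,9) = 12870 - 11440.

Final answer: C_{8} = 1430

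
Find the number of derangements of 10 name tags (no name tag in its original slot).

D(n) = (n-1)(D(n-1) + D(n-2)), D(0)=1, D(1)=0.
D(2) = 1 x (0 + 1) = 1
D(3) = 2 x (1 + 0) = 2
D(4) = 3 x (2 + 1) = 9
D(5) = 4 x (9 + 2) = 44
D(6) = 5 x (44 + 9) = 265
D(7) = 6 x (265 + 44) = 1854
D(8) = 7 x (1854 + 265) = 14833
D(9) = 8 x (14833 + 1854) = 133496
D(10) = 9 x (D(9) + D(8)) = 9 x (133496 + 14833)

Final answer: D(10) = 1334961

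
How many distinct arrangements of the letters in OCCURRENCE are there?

Letters (C:3, E:2, N:1, O:1, R:2, U:1). Total letters: 10.
Permutations = 10!/(3! x 2! x 2!).

Final answer: 151200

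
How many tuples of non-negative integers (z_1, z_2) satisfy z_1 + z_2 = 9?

Stars and bars with 9 stars and 1 bars:
C(9+2-1, 2-1) = C(10,1).

Final answer: C(10,1) = 10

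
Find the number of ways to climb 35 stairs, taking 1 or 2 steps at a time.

Let f(n) be the number of climbs. Removing the last move (1 or 2 steps) gives f(n) = f(n-1) + f(n-2); base cases f(1)=1, f(2)=2.
Iterating the recurrence: f(1)=1, f(2)=2, f(3)=3, f(4)=5, f(5)=8, f(6)=13, f(7)=21, f(8)=34, f(9)=55, f(10)=89, f(11)=144, f(12)=233, f(13)=377, f(14)=610, f(15)=987, f(16)=1597, f(17)=2584, f(18)=4181, f(19)=6765, f(20)=10946, f(21)=17711, f(22)=28657, f(23)=46368, f(24)=75025, f(25)=121393, f(26)=196418, f(27)=317811, f(28)=514229, f(29)=832040, f(30)=1346269, f(31)=2178309, f(32)=3524578, f(33)=5702887, f(34)=9227465, f(35)=14930352.

Final answer: 14930352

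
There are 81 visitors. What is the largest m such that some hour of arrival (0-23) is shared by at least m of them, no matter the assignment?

There are 24 possible values for hour of arrival (0-23). With 81 visitors and 24 categories, by pigeonhole: ceiling(81/24).

Final answer: 4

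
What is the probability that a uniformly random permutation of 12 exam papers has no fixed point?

D(n) = (n-1)(D(n-1) + D(n-2)), D(0)=1, D(1)=0.
Building up: D(2)=1, D(3)=2, D(4)=9, D(5)=44, D(6)=265, D(7)=1854, D(8)=14833, D(9)=133496, D(10)=1334961, D(11)=14684570, D(12)=176214841.
Total arrangements: 12! = 479001600.
Probability = D(12)/12! = 16019531/43545600.

Final answer: D(12)/12! = 176214841/479001600 = 0.367879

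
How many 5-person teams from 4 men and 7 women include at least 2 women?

Sum over valid woman counts:
C(7,2)C(4,3) = 84
C(7,3)C(4,2) = 210
C(7,4)C(4,1) = 140
C(7,5)C(4,0) = 21
Total: 84 + 210 + 140 + 21.

Final answer: 455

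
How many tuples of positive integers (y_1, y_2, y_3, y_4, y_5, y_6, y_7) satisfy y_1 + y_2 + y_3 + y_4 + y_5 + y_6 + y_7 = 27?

Substitute y'_i = y_i - 1 (so y'_i >= 0). Then sum y'_i = 27 - 7 = 20.
Stars and bars: C(20+7-1, 7-1) = C(26,6).

Final answer: C(26,6) = 230230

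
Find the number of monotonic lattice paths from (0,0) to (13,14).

Each path has 13 right steps and 14 up steps in some order (27 steps total).
Choose which 14 of the 27 steps are up: C(27,14).

Final answer: C(27,14) = 20058300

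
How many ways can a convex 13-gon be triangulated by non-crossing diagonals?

The structures are counted by the Catalan number C_n. Here n = 13 - 2 = 11.
C_n = C(2n,n)/(n+1), so C_{11} = C(22,11)/12 = 705432/12.

Final answer: C_{11} = 58786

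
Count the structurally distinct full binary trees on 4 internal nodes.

The structures are counted by the Catalan number C_n. Here n = 4.
C_n = C(2n,n) - C(2n,n+1), so C_{4} = C(8,4) - C(8,5) = 70 - 56.

Final answer: C_{4} = 14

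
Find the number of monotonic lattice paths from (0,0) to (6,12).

Each path has 6 right steps and 12 up steps in some order (18 steps total).
Choose which 12 of the 18 steps are up: C(18,12).

Final answer: C(18,12) = 18564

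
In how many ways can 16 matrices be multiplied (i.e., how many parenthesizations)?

The structures are counted by the Catalan number C_n. Here n = 16 - 1 = 15.
C_n = C(2n,n) - C(2n,n+1), so C_{15} = C(30,15) - C(30,16) = 155117520 - 145422675.

Final answer: C_{15} = 9694845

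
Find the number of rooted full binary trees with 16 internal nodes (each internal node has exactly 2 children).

This is counted by the nth Catalan number C_n. Here n = 16.
Using C_0 = 1 and C_(k+1) = C_k x 2(2k+1)/(k+2), build up term by term: C_1=1, C_2=2, C_3=5, C_4=14, C_5=42, C_6=132, C_7=429, C_8=1430, C_9=4862, C_10=16796, C_11=58786, C_12=208012, C_13=742900, C_14=2674440, C_15=9694845, C_16=35357670.

Final answer: C_{16} = 35357670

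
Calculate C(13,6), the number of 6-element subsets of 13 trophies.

C(13,6) = 13!/(6! x 7!).

Final answer: \binom{13}{6} = 1716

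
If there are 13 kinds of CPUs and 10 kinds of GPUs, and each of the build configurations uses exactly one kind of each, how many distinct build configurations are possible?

By the multiplication principle: 13 x 10.

Final answer: 130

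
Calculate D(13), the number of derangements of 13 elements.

Use the recurrence D(n) = (n-1)(D(n-1) + D(n-2)) with D(0)=1, D(1)=0.
Building up: D(2)=1, D(3)=2, D(4)=9, D(5)=44, D(6)=265, D(7)=1854, D(8)=14833, D(9)=133496, D(10)=1334961, D(11)=14684570, D(12)=176214841.
D(13) = 12 x (D(12) + D(11)) = 12 x (176214841 + 14684570).

Final answer: D(13) = 2290792932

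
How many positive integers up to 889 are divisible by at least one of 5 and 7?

Multiples of 5: 177. Multiples of 7: 127. Of both (lcm=35): 25.
By inclusion-exclusion: 177 + 127 - 25.

Final answer: 279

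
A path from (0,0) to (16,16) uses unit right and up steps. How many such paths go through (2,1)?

Paths (0,0)->(2,1): C(3,1) = 3.
Paths (2,1)->(16,16): C(29,15) = 77558760.
By multiplication principle: 3 x 77558760.

Final answer: 232676280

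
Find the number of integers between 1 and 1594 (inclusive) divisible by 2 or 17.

Multiples of 2: 797. Multiples of 17: 93. Of both (lcm=34): 46.
By inclusion-exclusion: 797 + 93 - 46.

Final answer: 844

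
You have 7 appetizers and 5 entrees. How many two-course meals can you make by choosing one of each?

By the multiplication principle: 7 x 5.

Final answer: 35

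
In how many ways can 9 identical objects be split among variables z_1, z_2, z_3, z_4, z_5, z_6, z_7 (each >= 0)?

Stars and bars with 9 stars and 6 bars:
C(9+7-1, 7-1) = C(15,6).

Final answer: C(15,6) = 5005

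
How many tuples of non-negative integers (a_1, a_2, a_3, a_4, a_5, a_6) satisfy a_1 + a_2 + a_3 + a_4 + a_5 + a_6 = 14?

Stars and bars with 14 stars and 5 bars:
C(14+6-1, 6-1) = C(19,5).

Final answer: C(19,5) = 11628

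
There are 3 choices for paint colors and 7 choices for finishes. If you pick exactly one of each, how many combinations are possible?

By the multiplication principle: 3 x 7.

Final answer: 21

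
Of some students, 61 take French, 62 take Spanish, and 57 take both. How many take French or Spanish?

|A union B| = |A| + |B| - |A intersect B| = 61 + 62 - 57.

Final answer: 66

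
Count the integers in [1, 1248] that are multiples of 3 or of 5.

Multiples of 3: 416. Multiples of 5: 249. Of both (lcm=15): 83.
By inclusion-exclusion: 416 + 249 - 83.

Final answer: 582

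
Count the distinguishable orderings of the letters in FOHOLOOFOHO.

Letters (F:2, H:2, L:1, O:6). Total letters: 11.
Permutations = 11!/(6! x 2! x 2!).

Final answer: 13860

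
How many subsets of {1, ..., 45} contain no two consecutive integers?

Let a(n) count such subsets of {1, ..., n}. Either n is excluded (a(n-1) ways) or n is included, forcing n-1 out (a(n-2) ways), so a(n) = a(n-1) + a(n-2) with a(1)=2, a(2)=3.
Iterating the recurrence: a(1)=2, a(2)=3, a(3)=5, a(4)=8, a(5)=13, a(6)=21, a(7)=34, a(8)=55, a(9)=89, a(10)=144, a(11)=233, a(12)=377, a(13)=610, a(14)=987, a(15)=1597, a(16)=2584, a(17)=4181, a(18)=6765, a(19)=10946, a(20)=17711, a(21)=28657, a(22)=46368, a(23)=75025, a(24)=121393, a(25)=196418, a(26)=317811, a(27)=514229, a(28)=832040, a(29)=1346269, a(30)=2178309, a(31)=3524578, a(32)=5702887, a(33)=9227465, a(34)=14930352, a(35)=24157817, a(36)=39088169, a(37)=63245986, a(38)=102334155, a(39)=165580141, a(40)=267914296, a(41)=433494437, a(42)=701408733, a(43)=1134903170, a(44)=1836311903, a(45)=2971215073.

Final answer: 2971215073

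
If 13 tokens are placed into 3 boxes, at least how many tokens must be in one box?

By the pigeonhole principle: ceiling(13/3).

Final answer: 5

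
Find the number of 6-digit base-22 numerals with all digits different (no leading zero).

First digit: 21 (nonzero). Second: 21 (not first). Third: 20, etc.
Total: 21 x 21 x 20 x 19 x 18 x 17.

Final answer: 51279480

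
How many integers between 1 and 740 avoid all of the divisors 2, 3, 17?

|div by 2|=370, |div by 3|=246, |div by 17|=43.
|div by 2&3|=123, |div by 2&17|=21, |div by 3&17|=14, |div by all|=7.
By inclusion-exclusion, divisible by at least one: 370+246+43-123-21-14+7 = 508.
Not divisible by any: 740 - 508.

Final answer: 232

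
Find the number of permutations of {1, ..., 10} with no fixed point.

Use the recurrence D(n) = (n-1)(D(n-1) + D(n-2)) with D(0)=1, D(1)=0.
D(2) = 1 x (0 + 1) = 1
D(3) = 2 x (1 + 0) = 2
D(4) = 3 x (2 + 1) = 9
D(5) = 4 x (9 + 2) = 44
D(6) = 5 x (44 + 9) = 265
D(7) = 6 x (265 + 44) = 1854
D(8) = 7 x (1854 + 265) = 14833
D(9) = 8 x (14833 + 1854) = 133496
D(10) = 9 x (D(9) + D(8)) = 9 x (133496 + 14833)

Final answer: D(10) = 1334961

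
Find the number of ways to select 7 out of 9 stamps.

C(9,7) = 9!/(7! x (9-7)!).

Final answer: C(9,7) = 36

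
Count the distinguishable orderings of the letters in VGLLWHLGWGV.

Letters (G:3, H:1, L:3, V:2, W:2). Total letters: 11.
Permutations = 11!/(3! x 3! x 2! x 2!).

Final answer: 277200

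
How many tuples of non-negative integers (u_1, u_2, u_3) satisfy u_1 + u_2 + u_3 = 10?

Stars and bars with 10 stars and 2 bars:
C(10+3-1, 3-1) = C(12,2).

Final answer: C(12,2) = 66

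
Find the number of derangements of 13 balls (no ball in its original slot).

D(n) = (n-1)(D(n-1) + D(n-2)), D(0)=1, D(1)=0.
D(2) = 1 x (0 + 1) = 1
D(3) = 2 x (1 + 0) = 2
D(4) = 3 x (2 + 1) = 9
D(5) = 4 x (9 + 2) = 44
D(6) = 5 x (44 + 9) = 265
D(7) = 6 x (265 + 44) = 1854
D(8) = 7 x (1854 + 265) = 14833
D(9) = 8 x (14833 + 1854) = 133496
D(10) = 9 x (133496 + 14833) = 1334961
D(11) = 10 x (1334961 + 133496) = 14684570
D(12) = 11 x (14684570 + 1334961) = 176214841
D(13) = 12 x (D(12) + D(11)) = 12 x (176214841 + 14684570)

Final answer: D(13) = 2290792932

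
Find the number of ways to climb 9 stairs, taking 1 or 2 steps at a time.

Let f(n) be the number of climbs. Removing the last move (1 or 2 steps) gives f(n) = f(n-1) + f(n-2); base cases f(1)=1, f(2)=2.
Building up term by term: f(1)=1, f(2)=2, f(3)=3, f(4)=5, f(5)=8, f(6)=13, f(7)=21, f(8)=34, f(9)=55.

Final answer: 55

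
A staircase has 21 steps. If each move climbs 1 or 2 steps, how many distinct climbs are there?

Let f(n) be the number of climbs. Removing the last move (1 or 2 steps) gives f(n) = f(n-1) + f(n-2); base cases f(1)=1, f(2)=2.
Building up term by term: f(1)=1, f(2)=2, f(3)=3, f(4)=5, f(5)=8, f(6)=13, f(7)=21, f(8)=34, f(9)=55, f(10)=89, f(11)=144, f(12)=233, f(13)=377, f(14)=610, f(15)=987, f(16)=1597, f(17)=2584, f(18)=4181, f(19)=6765, f(20)=10946, f(21)=17711.

Final answer: 17711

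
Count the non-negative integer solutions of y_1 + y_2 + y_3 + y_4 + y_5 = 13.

Stars and bars with 13 stars and 4 bars:
C(13+5-1, 5-1) = C(17,4).

Final answer: C(17,4) = 2380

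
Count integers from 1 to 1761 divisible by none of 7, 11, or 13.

|div by 7|=251, |div by 11|=160, |div by 13|=135.
|div by 7&11|=22, |div by 7&13|=19, |div by 11&13|=12, |div by all|=1.
By inclusion-exclusion, divisible by at least one: 251+160+135-22-19-12+1 = 494.
Not divisible by any: 1761 - 494.

Final answer: 1267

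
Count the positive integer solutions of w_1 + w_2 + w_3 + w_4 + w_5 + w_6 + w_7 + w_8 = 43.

Substitute w'_i = w_i - 1 (so w'_i >= 0). Then sum w'_i = 43 - 8 = 35.
Stars and bars: C(35+8-1, 8-1) = C(42,7).

Final answer: C(42,7) = 26978328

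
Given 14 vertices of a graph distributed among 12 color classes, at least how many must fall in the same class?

By pigeonhole with 14 objects and 12 categories: ceiling(14/12).

Final answer: 2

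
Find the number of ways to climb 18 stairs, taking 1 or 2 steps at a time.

Condition on the final move: it is a 1-step (f(n-1) ways to get there) or a 2-step (f(n-2) ways), so f(n) = f(n-1) + f(n-2), with f(1)=1, f(2)=2.
Building up term by term: f(1)=1, f(2)=2, f(3)=3, f(4)=5, f(5)=8, f(6)=13, f(7)=21, f(8)=34, f(9)=55, f(10)=89, f(11)=144, f(12)=233, f(13)=377, f(14)=610, f(15)=987, f(16)=1597, f(17)=2584, f(18)=4181.

Final answer: 4181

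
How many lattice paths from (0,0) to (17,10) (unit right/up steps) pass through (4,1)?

Paths (0,0)->(4,1): C(5,1) = 5.
Paths (4,1)->(17,10): C(22,9) = 497420.
By multiplication principle: 5 x 497420.

Final answer: 2487100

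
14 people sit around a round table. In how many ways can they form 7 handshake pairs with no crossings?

The structures are counted by the Catalan number C_n. Here n = 14/2 = 7.
Using C_0 = 1 and C_(k+1) = C_k x 2(2k+1)/(k+2), build up term by term: C_1=1, C_2=2, C_3=5, C_4=14, C_5=42, C_6=132, C_7=429.

Final answer: C_{7} = 429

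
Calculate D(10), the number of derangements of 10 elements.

D(n) = (n-1)(D(n-1) + D(n-2)), D(0)=1, D(1)=0.
D(2) = 1 x (0 + 1) = 1
D(3) = 2 x (1 + 0) = 2
D(4) = 3 x (2 + 1) = 9
D(5) = 4 x (9 + 2) = 44
D(6) = 5 x (44 + 9) = 265
D(7) = 6 x (265 + 44) = 1854
D(8) = 7 x (1854 + 265) = 14833
D(9) = 8 x (14833 + 1854) = 133496
D(10) = 9 x (D(9) + D(8)) = 9 x (133496 + 14833)

Final answer: D(10) = 1334961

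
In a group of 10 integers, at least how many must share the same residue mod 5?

There are 5 possible values for residue mod 5. With 10 integers and 5 categories, by pigeonhole: ceiling(10/5).

Final answer: 2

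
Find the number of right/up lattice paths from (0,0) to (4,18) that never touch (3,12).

Total paths to (4,18): C(22,18) = 7315.
Paths through (3,12): C(15,12) x C(7,6) = 3185.
Avoiding (3,12): 7315 - 3185.

Final answer: 4130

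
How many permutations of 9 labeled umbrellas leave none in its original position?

Use the recurrence D(n) = (n-1)(D(n-1) + D(n-2)) with D(0)=1, D(1)=0.
D(2) = 1 x (0 + 1) = 1
D(3) = 2 x (1 + 0) = 2
D(4) = 3 x (2 + 1) = 9
D(5) = 4 x (9 + 2) = 44
D(6) = 5 x (44 + 9) = 265
D(7) = 6 x (265 + 44) = 1854
D(8) = 7 x (1854 + 265) = 14833
D(9) = 8 x (D(8) + D(7)) = 8 x (14833 + 1854)

Final answer: D(9) = 133496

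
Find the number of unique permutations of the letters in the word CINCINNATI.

Letters (A:1, C:2, I:3, N:3, T:1). Total letters: 10.
Permutations = 10!/(3! x 3! x 2!).

Final answer: 50400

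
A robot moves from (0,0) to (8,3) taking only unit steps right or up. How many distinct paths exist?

Each path has 8 right steps and 3 up steps in some order (11 steps total).
Choose which 3 of the 11 steps are up: C(11,3).

Final answer: C(11,3) = 165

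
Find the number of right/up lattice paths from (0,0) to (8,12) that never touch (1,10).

Total paths to (8,12): C(20,12) = 125970.
Paths through (1,10): C(11,10) x C(9,2) = 396.
Avoiding (1,10): 125970 - 396.

Final answer: 125574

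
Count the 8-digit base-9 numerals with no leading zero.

These are the integers in [9^7, 9^8), so the count is 9^8 - 9^7 = 8 x 9^7.

Final answer: 38263752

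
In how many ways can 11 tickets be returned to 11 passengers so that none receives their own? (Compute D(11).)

Use the recurrence D(n) = (n-1)(D(n-1) + D(n-2)) with D(0)=1, D(1)=0.
D(2) = 1 x (0 + 1) = 1
D(3) = 2 x (1 + 0) = 2
D(4) = 3 x (2 + 1) = 9
D(5) = 4 x (9 + 2) = 44
D(6) = 5 x (44 + 9) = 265
D(7) = 6 x (265 + 44) = 1854
D(8) = 7 x (1854 + 265) = 14833
D(9) = 8 x (14833 + 1854) = 133496
D(10) = 9 x (133496 + 14833) = 1334961
D(11) = 10 x (D(10) + D(9)) = 10 x (1334961 + 133496)

Final answer: D(11) = 14684570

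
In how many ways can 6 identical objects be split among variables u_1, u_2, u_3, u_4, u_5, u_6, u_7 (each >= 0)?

Stars and bars with 6 stars and 6 bars:
C(6+7-1, 7-1) = C(12,6).

Final answer: C(12,6) = 924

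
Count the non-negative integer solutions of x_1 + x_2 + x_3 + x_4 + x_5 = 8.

Stars and bars with 8 stars and 4 bars:
C(8+5-1, 5-1) = C(12,4).

Final answer: C(12,4) = 495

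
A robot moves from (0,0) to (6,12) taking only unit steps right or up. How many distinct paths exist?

Each path has 6 right steps and 12 up steps in some order (18 steps total).
Choose which 12 of the 18 steps are up: C(18,12).

Final answer: C(18,12) = 18564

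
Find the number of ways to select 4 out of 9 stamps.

C(9,4) = 9!/(4! x 5!).

Final answer: \binom{9}{4} = 126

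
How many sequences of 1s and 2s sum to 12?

Let f(n) count the ways. The last step is size 1 or 2, so f(n) = f(n-1) + f(n-2) with f(1)=1, f(2)=2.
Iterating the recurrence: f(1)=1, f(2)=2, f(3)=3, f(4)=5, f(5)=8, f(6)=13, f(7)=21, f(8)=34, f(9)=55, f(10)=89, f(11)=144, f(12)=233.

Final answer: 233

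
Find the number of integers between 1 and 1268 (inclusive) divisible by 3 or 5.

Multiples of 3: 422. Multiples of 5: 253. Of both (lcm=15): 84.
By inclusion-exclusion: 422 + 253 - 84.

Final answer: 591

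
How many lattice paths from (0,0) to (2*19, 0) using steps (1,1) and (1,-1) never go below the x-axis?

Total monotonic paths to (19,19): C(38,19) = 35345263800.
A path is bad iff it touches y = x + 1; reflecting its initial segment maps bad paths bijectively onto all paths to (18,20), of which there are C(38,20) = 33578000610.
Valid Dyck paths: 35345263800 - 33578000610.
(Equivalently, C_{19} = C(38,19)/20 = 35345263800/20.)

Final answer: C_{19} = 1767263190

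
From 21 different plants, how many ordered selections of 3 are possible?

P(21,3) = 21!/(21-3)! = 21!/18!.

Final answer: P(21,3) = 7980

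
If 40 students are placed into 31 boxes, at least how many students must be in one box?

By the pigeonhole principle: ceiling(40/31).

Final answer: 2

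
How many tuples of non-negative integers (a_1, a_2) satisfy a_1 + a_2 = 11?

Stars and bars with 11 stars and 1 bars:
C(11+2-1, 2-1) = C(12,1).

Final answer: C(12,1) = 12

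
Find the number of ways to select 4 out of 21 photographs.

C(21,4) = 21!/(4! x (21-4)!).

Final answer: C(21,4) = 5985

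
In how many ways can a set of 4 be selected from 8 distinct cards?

C(8,4) = 8!/(4! x (8-4)!).

Final answer: C(8,4) = 70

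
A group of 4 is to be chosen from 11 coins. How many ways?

C(11,4) = 11!/(4! x (11-4)!).

Final answer: C(11,4) = 330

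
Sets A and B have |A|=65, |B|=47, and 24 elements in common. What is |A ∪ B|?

|A union B| = |A| + |B| - |A intersect B| = 65 + 47 - 24.

Final answer: 88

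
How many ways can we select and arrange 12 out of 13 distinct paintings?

P(13,12) = 13!/(13-12)! = 13!/1!.

Final answer: P(13,12) = 6227020800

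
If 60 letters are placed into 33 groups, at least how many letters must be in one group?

By the pigeonhole principle: ceiling(60/33).

Final answer: 2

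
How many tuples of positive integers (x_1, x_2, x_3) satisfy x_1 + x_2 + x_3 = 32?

Substitute x'_i = x_i - 1 (so x'_i >= 0). Then sum x'_i = 32 - 3 = 29.
Stars and bars: C(29+3-1, 3-1) = C(31,2).

Final answer: C(31,2) = 465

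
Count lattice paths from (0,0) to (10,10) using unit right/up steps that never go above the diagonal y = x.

Total monotonic paths to (10,10): C(20,10) = 184756.
Paths that cross above y=x (reflection bijection): C(20,11) = 167960.
Valid Dyck paths: 184756 - 167960.
(This is the Catalan number C_{10}.)

Final answer: C_{10} = 16796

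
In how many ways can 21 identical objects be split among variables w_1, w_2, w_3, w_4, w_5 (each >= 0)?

Stars and bars with 21 stars and 4 bars:
C(21+5-1, 5-1) = C(25,4).

Final answer: C(25,4) = 12650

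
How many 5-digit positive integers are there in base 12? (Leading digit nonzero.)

These are the integers in [12^4, 12^5), so the count is 12^5 - 12^4 = 11 x 12^4.

Final answer: 228096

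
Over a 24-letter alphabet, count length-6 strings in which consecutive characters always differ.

Let g(n) count such strings. g(1) = 24, and each valid string of length n-1 extends in 23 ways (any symbol but the last), so g(n) = 23 g(n-1).
Total: g(6) = 24 x 23^5.

Final answer: 24 x 23^{5} = 154472232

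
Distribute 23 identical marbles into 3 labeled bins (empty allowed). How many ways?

Stars and bars: C(n+k-1, k-1) = C(25,2).

Final answer: C(25,2) = 300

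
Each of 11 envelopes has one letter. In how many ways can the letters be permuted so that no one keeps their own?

Use the recurrence D(n) = (n-1)(D(n-1) + D(n-2)) with D(0)=1, D(1)=0.
D(2) = 1 x (0 + 1) = 1
D(3) = 2 x (1 + 0) = 2
D(4) = 3 x (2 + 1) = 9
D(5) = 4 x (9 + 2) = 44
D(6) = 5 x (44 + 9) = 265
D(7) = 6 x (265 + 44) = 1854
D(8) = 7 x (1854 + 265) = 14833
D(9) = 8 x (14833 + 1854) = 133496
D(10) = 9 x (133496 + 14833) = 1334961
D(11) = 10 x (D(10) + D(9)) = 10 x (1334961 + 133496)

Final answer: D(11) = 14684570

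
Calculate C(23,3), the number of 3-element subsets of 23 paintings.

C(23,3) = 23!/(3! x 20!).

Final answer: \binom{23}{3} = 1771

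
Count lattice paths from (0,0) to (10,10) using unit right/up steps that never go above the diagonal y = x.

Total monotonic paths to (10,10): C(20,10) = 184756.
Paths that cross above y=x (reflection bijection): C(20,11) = 167960.
Valid Dyck paths: 184756 - 167960.
(Check: C(20,10) - C(20,11) = C(20,10)/11, the Catalan number C_{10}.)

Final answer: C_{10} = 16796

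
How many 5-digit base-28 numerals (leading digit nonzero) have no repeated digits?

The leading digit has 27 choices (anything but zero); the next has 27 (anything but the first), then 26, and so on, one fewer each time.
Total: 27 x 27 x 26 x 25 x 24.

Final answer: 11372400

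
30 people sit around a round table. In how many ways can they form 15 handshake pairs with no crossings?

The structures are counted by the Catalan number C_n. Here n = 30/2 = 15.
Using C_0 = 1 and C_(k+1) = C_k x 2(2k+1)/(k+2), build up term by term: C_1=1, C_2=2, C_3=5, C_4=14, C_5=42, C_6=132, C_7=429, C_8=1430, C_9=4862, C_10=16796, C_11=58786, C_12=208012, C_13=742900, C_14=2674440, C_15=9694845.

Final answer: C_{15} = 9694845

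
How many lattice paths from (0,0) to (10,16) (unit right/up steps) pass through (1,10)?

Paths (0,0)->(1,10): C(11,10) = 11.
Paths (1,10)->(10,16): C(15,6) = 5005.
By multiplication principle: 11 x 5005.

Final answer: 55055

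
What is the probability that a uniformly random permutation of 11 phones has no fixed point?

Derangements satisfy D(n) = (n-1)(D(n-1) + D(n-2)), starting from D(0)=1, D(1)=0.
Building up: D(2)=1, D(3)=2, D(4)=9, D(5)=44, D(6)=265, D(7)=1854, D(8)=14833, D(9)=133496, D(10)=1334961, D(11)=14684570.
Total arrangements: 11! = 39916800.
Probability = D(11)/11! = 1468457/3991680.

Final answer: D(11)/11! = 14684570/39916800 = 0.367879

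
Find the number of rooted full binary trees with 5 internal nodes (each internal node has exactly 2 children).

This is a standard Catalan-number count: the answer is C_n. Here n = 5.
C_n = C(2n,n) - C(2n,n+1), so C_{5} = C(10,5) - C(10,6) = 252 - 210.

Final answer: C_{5} = 42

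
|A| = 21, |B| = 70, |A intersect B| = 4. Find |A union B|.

|A union B| = |A| + |B| - |A intersect B| = 21 + 70 - 4.

Final answer: 87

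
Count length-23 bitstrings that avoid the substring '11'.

Let a(n) count valid strings. If the last bit is 0 the prefix is any valid string of length n-1; if it is 1 the string must end in 01 with a valid prefix of length n-2. So a(n) = a(n-1) + a(n-2), a(1)=2, a(2)=3.
Building up term by term: a(1)=2, a(2)=3, a(3)=5, a(4)=8, a(5)=13, a(6)=21, a(7)=34, a(8)=55, a(9)=89, a(10)=144, a(11)=233, a(12)=377, a(13)=610, a(14)=987, a(15)=1597, a(16)=2584, a(17)=4181, a(18)=6765, a(19)=10946, a(20)=17711, a(21)=28657, a(22)=46368, a(23)=75025.

Final answer: 75025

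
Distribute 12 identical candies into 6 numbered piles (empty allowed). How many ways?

Stars and bars: C(n+k-1, k-1) = C(17,5).

Final answer: C(17,5) = 6188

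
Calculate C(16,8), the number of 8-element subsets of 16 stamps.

C(16,8) = 16!/(8! x (16-8)!).

Final answer: C(16,8) = 12870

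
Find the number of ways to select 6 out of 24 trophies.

C(24,6) = 24!/(6! x (24-6)!).

Final answer: C(24,6) = 134596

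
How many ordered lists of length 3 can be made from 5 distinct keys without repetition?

P(5,3) = 5!/(5-3)! = 5!/2!.

Final answer: P(5,3) = 60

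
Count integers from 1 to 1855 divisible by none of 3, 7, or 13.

|div by 3|=618, |div by 7|=265, |div by 13|=142.
|div by 3&7|=88, |div by 3&13|=47, |div by 7&13|=20, |div by all|=6.
By inclusion-exclusion, divisible by at least one: 618+265+142-88-47-20+6 = 876.
Not divisible by any: 1855 - 876.

Final answer: 979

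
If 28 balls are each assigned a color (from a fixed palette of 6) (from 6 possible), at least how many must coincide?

There are 6 possible values for color (from a fixed palette of 6). With 28 balls and 6 categories, by pigeonhole: ceiling(28/6).

Final answer: 5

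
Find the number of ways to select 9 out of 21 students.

C(21,9) = 21!/(9! x 12!).

Final answer: \binom{21}{9} = 293930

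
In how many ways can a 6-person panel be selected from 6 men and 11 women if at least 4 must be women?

Sum over valid woman counts:
C(11,4)C(6,2) = 4950
C(11,5)C(6,1) = 2772
C(11,6)C(6,0) = 462
Total: 4950 + 2772 + 462.

Final answer: 8184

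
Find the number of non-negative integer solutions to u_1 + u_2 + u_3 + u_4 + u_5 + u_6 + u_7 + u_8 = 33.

Stars and bars with 33 stars and 7 bars:
C(33+8-1, 8-1) = C(40,7).

Final answer: C(40,7) = 18643560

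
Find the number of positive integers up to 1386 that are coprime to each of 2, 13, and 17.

|div by 2|=693, |div by 13|=106, |div by 17|=81.
|div by 2&13|=53, |div by 2&17|=40, |div by 13&17|=6, |div by all|=3.
By inclusion-exclusion, divisible by at least one: 693+106+81-53-40-6+3 = 784.
Not divisible by any: 1386 - 784.

Final answer: 602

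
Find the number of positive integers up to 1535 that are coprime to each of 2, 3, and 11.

|div by 2|=767, |div by 3|=511, |div by 11|=139.
|div by 2&3|=255, |div by 2&11|=69, |div by 3&11|=46, |div by all|=23.
By inclusion-exclusion, divisible by at least one: 767+511+139-255-69-46+23 = 1070.
Not divisible by any: 1535 - 1070.

Final answer: 465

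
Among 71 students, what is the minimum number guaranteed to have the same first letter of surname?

There are 26 possible values for first letter of surname. With 71 students and 26 categories, by pigeonhole: ceiling(71/26).

Final answer: 3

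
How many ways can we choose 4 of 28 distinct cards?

C(28,4) = 28!/(4! x 24!).

Final answer: \binom{28}{4} = 20475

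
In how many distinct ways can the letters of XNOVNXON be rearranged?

Letters (N:3, O:2, V:1, X:2). Total letters: 8.
Permutations = 8!/(3! x 2! x 2!).

Final answer: 1680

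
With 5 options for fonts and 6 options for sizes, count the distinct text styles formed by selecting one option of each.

By the multiplication principle: 5 x 6.

Final answer: 30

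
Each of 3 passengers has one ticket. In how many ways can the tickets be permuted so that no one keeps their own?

Derangements satisfy D(n) = (n-1)(D(n-1) + D(n-2)), starting from D(0)=1, D(1)=0.
D(2) = 1 x (0 + 1) = 1
D(3) = 2 x (D(2) + D(1)) = 2 x (1 + 0)

Final answer: D(3) = 2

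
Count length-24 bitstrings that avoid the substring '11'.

A valid string ends in 0 (append to any length-(n-1) valid string) or in 01 (append to any length-(n-2) valid string), so a(n) = a(n-1) + a(n-2) with a(1)=2, a(2)=3.
Iterating the recurrence: a(1)=2, a(2)=3, a(3)=5, a(4)=8, a(5)=13, a(6)=21, a(7)=34, a(8)=55, a(9)=89, a(10)=144, a(11)=233, a(12)=377, a(13)=610, a(14)=987, a(15)=1597, a(16)=2584, a(17)=4181, a(18)=6765, a(19)=10946, a(20)=17711, a(21)=28657, a(22)=46368, a(23)=75025, a(24)=121393.

Final answer: 121393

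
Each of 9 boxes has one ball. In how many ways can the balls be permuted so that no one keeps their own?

Derangements satisfy D(n) = (n-1)(D(n-1) + D(n-2)), starting from D(0)=1, D(1)=0.
D(2) = 1 x (0 + 1) = 1
D(3) = 2 x (1 + 0) = 2
D(4) = 3 x (2 + 1) = 9
D(5) = 4 x (9 + 2) = 44
D(6) = 5 x (44 + 9) = 265
D(7) = 6 x (265 + 44) = 1854
D(8) = 7 x (1854 + 265) = 14833
D(9) = 8 x (D(8) + D(7)) = 8 x (14833 + 1854)

Final answer: D(9) = 133496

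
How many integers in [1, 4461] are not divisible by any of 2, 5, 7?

|div by 2|=2230, |div by 5|=892, |div by 7|=637.
|div by 2&5|=446, |div by 2&7|=318, |div by 5&7|=127, |div by all|=63.
By inclusion-exclusion, divisible by at least one: 2230+892+637-446-318-127+63 = 2931.
Not divisible by any: 4461 - 2931.

Final answer: 1530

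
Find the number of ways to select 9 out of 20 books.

C(20,9) = 20!/(9! x 11!).

Final answer: \binom{20}{9} = 167960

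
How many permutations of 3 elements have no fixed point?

Use the recurrence D(n) = (n-1)(D(n-1) + D(n-2)) with D(0)=1, D(1)=0.
D(2) = 1 x (0 + 1) = 1
D(3) = 2 x (D(2) + D(1)) = 2 x (1 + 0)

Final answer: D(3) = 2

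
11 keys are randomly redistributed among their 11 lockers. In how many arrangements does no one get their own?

D(n) = (n-1)(D(n-1) + D(n-2)), D(0)=1, D(1)=0.
D(2) = 1 x (0 + 1) = 1
D(3) = 2 x (1 + 0) = 2
D(4) = 3 x (2 + 1) = 9
D(5) = 4 x (9 + 2) = 44
D(6) = 5 x (44 + 9) = 265
D(7) = 6 x (265 + 44) = 1854
D(8) = 7 x (1854 + 265) = 14833
D(9) = 8 x (14833 + 1854) = 133496
D(10) = 9 x (133496 + 14833) = 1334961
D(11) = 10 x (D(10) + D(9)) = 10 x (1334961 + 133496)

Final answer: D(11) = 14684570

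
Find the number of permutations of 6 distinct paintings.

The number of ways to arrange 6 distinct objects is 6!.

Final answer: 6! = 720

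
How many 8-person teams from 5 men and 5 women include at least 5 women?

Sum over valid woman counts:
C(5,5)C(5,3).

Final answer: 10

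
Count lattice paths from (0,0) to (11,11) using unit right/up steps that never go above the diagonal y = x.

Total monotonic paths to (11,11): C(22,11) = 705432.
Reflecting each bad path at its first crossing gives a bijection with paths to (10,12): C(22,12) = 646646.
Valid Dyck paths: 705432 - 646646.
(This is the Catalan number C_{11}.)

Final answer: C_{11} = 58786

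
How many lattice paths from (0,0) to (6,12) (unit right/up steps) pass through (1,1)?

Paths (0,0)->(1,1): C(2,1) = 2.
Paths (1,1)->(6,12): C(16,11) = 4368.
By multiplication principle: 2 x 4368.

Final answer: 8736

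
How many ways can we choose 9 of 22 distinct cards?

C(22,9) = 22!/(9! x 13!).

Final answer: \binom{22}{9} = 497420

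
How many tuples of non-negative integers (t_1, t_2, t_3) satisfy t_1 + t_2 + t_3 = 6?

Stars and bars with 6 stars and 2 bars:
C(6+3-1, 3-1) = C(8,2).

Final answer: C(8,2) = 28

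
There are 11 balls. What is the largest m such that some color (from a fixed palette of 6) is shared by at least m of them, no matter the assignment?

There are 6 possible values for color (from a fixed palette of 6). With 11 balls and 6 categories, by pigeonhole: ceiling(11/6).

Final answer: 2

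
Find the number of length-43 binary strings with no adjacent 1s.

Classify by the final bit: ...0 gives a(n-1) strings, ...01 gives a(n-2) strings. Thus a(n) = a(n-1) + a(n-2) with a(1)=2, a(2)=3.
Iterating the recurrence: a(1)=2, a(2)=3, a(3)=5, a(4)=8, a(5)=13, a(6)=21, a(7)=34, a(8)=55, a(9)=89, a(10)=144, a(11)=233, a(12)=377, a(13)=610, a(14)=987, a(15)=1597, a(16)=2584, a(17)=4181, a(18)=6765, a(19)=10946, a(20)=17711, a(21)=28657, a(22)=46368, a(23)=75025, a(24)=121393, a(25)=196418, a(26)=317811, a(27)=514229, a(28)=832040, a(29)=1346269, a(30)=2178309, a(31)=3524578, a(32)=5702887, a(33)=9227465, a(34)=14930352, a(35)=24157817, a(36)=39088169, a(37)=63245986, a(38)=102334155, a(39)=165580141, a(40)=267914296, a(41)=433494437, a(42)=701408733, a(43)=1134903170.

Final answer: 1134903170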